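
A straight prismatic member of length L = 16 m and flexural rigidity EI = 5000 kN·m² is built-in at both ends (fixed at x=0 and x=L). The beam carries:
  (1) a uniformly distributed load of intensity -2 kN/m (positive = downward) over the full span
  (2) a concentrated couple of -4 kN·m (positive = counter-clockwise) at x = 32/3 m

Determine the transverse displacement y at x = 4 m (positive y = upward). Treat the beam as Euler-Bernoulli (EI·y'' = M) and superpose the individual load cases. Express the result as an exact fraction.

Load 1 — uniform load w=-2 kN/m over full span:
  y_1 = -wx²(L-x)²/(24EI) = -(-2)·4²·(16-4)²/(24·5000) = 24/625 m
Load 2 — applied couple M₀=-4 kN·m at a=32/3 m (b=L-a=16/3):
  y_2 = (R_Ax³/6 - M_Ax²/2)/EI  [x≤a] with R_A=-1/3, M_A=-4/3 = ((-1/3)·4³/6 - (-4/3)·4²/2)/5000 = 8/5625 m
Superposition: y = Σ y_i = 224/5625 m ≈ 0.039822 m

y(4) = 224/5625 m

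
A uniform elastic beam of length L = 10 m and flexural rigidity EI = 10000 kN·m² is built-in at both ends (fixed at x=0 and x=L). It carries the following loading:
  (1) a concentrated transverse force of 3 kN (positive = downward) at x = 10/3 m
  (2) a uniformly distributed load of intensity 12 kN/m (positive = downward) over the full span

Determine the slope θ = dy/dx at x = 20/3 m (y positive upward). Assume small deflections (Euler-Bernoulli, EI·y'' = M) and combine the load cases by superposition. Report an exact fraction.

θ(20/3) = 5/648 rad

Load 1 — point force P=3 kN at a=10/3 m (b=L-a=20/3):
  θ_1 = Pa²(L-x)(2bL-(3b+a)(L-x))/(2L³EI)  [x>a] = 3·(10/3)²·(10-(20/3))·(2·(20/3)·10-(3·(20/3)+(10/3))·(10-(20/3)))/(2·10³·10000) = 1/3240 rad
Load 2 — uniform load w=12 kN/m over full span:
  θ_2 = -wx(L-x)(L-2x)/(12EI) = -12·(20/3)·(10-(20/3))·(10-2·(20/3))/(12·10000) = 1/135 rad
Superposition: θ = Σ θ_i = 5/648 rad ≈ 0.007716 rad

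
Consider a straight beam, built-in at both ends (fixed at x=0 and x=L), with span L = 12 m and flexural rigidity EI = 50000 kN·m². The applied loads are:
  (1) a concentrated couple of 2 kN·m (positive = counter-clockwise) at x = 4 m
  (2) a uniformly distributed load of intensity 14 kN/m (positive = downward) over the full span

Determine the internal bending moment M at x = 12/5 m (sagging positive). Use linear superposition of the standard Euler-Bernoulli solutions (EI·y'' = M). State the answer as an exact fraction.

M(12/5) = -464/75 kN·m

Load 1 — applied couple M₀=2 kN·m at a=4 m (b=L-a=8):
  M_1 = R_Ax - M_A  [x≤a] with R_A=2/9, M_A=0 = (2/9)·(12/5) - 0 = 8/15 kN·m
Load 2 — uniform load w=14 kN/m over full span:
  M_2 = wLx/2 - wL²/12 - wx²/2 = 14·12·(12/5)/2 - 14·12²/12 - 14·(12/5)²/2 = -168/25 kN·m
Superposition: M = Σ M_i = -464/75 kN·m ≈ -6.186667 kN·m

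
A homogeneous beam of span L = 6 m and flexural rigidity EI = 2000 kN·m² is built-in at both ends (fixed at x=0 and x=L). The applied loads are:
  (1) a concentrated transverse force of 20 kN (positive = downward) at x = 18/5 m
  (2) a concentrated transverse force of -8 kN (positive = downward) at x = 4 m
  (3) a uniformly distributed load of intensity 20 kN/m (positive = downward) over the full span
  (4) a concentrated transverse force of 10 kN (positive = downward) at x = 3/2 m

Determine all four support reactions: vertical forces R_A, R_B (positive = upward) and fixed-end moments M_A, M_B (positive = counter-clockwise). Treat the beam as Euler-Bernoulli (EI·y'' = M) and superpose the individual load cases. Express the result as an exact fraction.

R_A = 792757/10800 kN, M_A = 275047/3600 kN·m, R_B = 740843/10800 kN, M_B = -262733/3600 kN·m

Load 1 — point force P=20 kN at a=18/5 m (b=L-a=12/5):
  R_A = Pb²(3a+b)/L³ = 20·(12/5)²·(3·(18/5)+(12/5))/6³ = 176/25 kN
  M_A = Pab²/L² = 20·(18/5)·(12/5)²/6² = 288/25 kN·m
  R_B = Pa²(a+3b)/L³ = 20·(18/5)²·((18/5)+3·(12/5))/6³ = 324/25 kN
  M_B = -Pa²b/L² = -20·(18/5)²·(12/5)/6² = -432/25 kN·m
Load 2 — point force P=-8 kN at a=4 m (b=L-a=2):
  R_A = Pb²(3a+b)/L³ = (-8)·2²·(3·4+2)/6³ = -56/27 kN
  M_A = Pab²/L² = (-8)·4·2²/6² = -32/9 kN·m
  R_B = Pa²(a+3b)/L³ = (-8)·4²·(4+3·2)/6³ = -160/27 kN
  M_B = -Pa²b/L² = -(-8)·4²·2/6² = 64/9 kN·m
Load 3 — uniform load w=20 kN/m over full span:
  R_A = wL/2 = 20·6/2 = 60 kN
  M_A = wL²/12 = 20·6²/12 = 60 kN·m
  R_B = wL/2 = 20·6/2 = 60 kN
  M_B = -wL²/12 = -20·6²/12 = -60 kN·m
Load 4 — point force P=10 kN at a=3/2 m (b=L-a=9/2):
  R_A = Pb²(3a+b)/L³ = 10·(9/2)²·(3·(3/2)+(9/2))/6³ = 135/16 kN
  M_A = Pab²/L² = 10·(3/2)·(9/2)²/6² = 135/16 kN·m
  R_B = Pa²(a+3b)/L³ = 10·(3/2)²·((3/2)+3·(9/2))/6³ = 25/16 kN
  M_B = -Pa²b/L² = -10·(3/2)²·(9/2)/6² = -45/16 kN·m
Superposition: R_A = 792757/10800 kN, M_A = 275047/3600 kN·m, R_B = 740843/10800 kN, M_B = -262733/3600 kN·m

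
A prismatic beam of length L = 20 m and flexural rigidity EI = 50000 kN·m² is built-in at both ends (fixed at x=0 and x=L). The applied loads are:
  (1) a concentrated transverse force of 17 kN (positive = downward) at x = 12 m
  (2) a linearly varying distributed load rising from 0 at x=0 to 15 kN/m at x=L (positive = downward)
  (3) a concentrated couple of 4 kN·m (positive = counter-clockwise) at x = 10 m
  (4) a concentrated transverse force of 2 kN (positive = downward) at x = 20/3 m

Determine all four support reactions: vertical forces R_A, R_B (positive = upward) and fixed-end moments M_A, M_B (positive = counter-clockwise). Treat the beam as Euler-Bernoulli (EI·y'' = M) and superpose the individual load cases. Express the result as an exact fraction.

R_A = 356167/6750 kN, M_A = 161707/675 kN·m, R_B = 784583/6750 kN, M_B = -236873/675 kN·m

Load 1 — point force P=17 kN at a=12 m (b=L-a=8):
  R_A = Pb²(3a+b)/L³ = 17·8²·(3·12+8)/20³ = 748/125 kN
  M_A = Pab²/L² = 17·12·8²/20² = 816/25 kN·m
  R_B = Pa²(a+3b)/L³ = 17·12²·(12+3·8)/20³ = 1377/125 kN
  M_B = -Pa²b/L² = -17·12²·8/20² = -1224/25 kN·m
Load 2 — triangular load w₀=15 kN/m (0→w₀ over full span):
  R_A = 3w₀L/20 = 3·15·20/20 = 45 kN
  M_A = w₀L²/30 = 15·20²/30 = 200 kN·m
  R_B = 7w₀L/20 = 7·15·20/20 = 105 kN
  M_B = -w₀L²/20 = -15·20²/20 = -300 kN·m
Load 3 — applied couple M₀=4 kN·m at a=10 m (b=L-a=10):
  R_A = 6M₀ab/L³ = 6·4·10·10/20³ = 3/10 kN
  M_A = M₀b(2a-b)/L² = 4·10·(2·10-10)/20² = 1 kN·m
  R_B = -6M₀ab/L³ = -6·4·10·10/20³ = -3/10 kN
  M_B = M₀a(2b-a)/L² = 4·10·(2·10-10)/20² = 1 kN·m
Load 4 — point force P=2 kN at a=20/3 m (b=L-a=40/3):
  R_A = Pb²(3a+b)/L³ = 2·(40/3)²·(3·(20/3)+(40/3))/20³ = 40/27 kN
  M_A = Pab²/L² = 2·(20/3)·(40/3)²/20² = 160/27 kN·m
  R_B = Pa²(a+3b)/L³ = 2·(20/3)²·((20/3)+3·(40/3))/20³ = 14/27 kN
  M_B = -Pa²b/L² = -2·(20/3)²·(40/3)/20² = -80/27 kN·m
Superposition: R_A = 356167/6750 kN, M_A = 161707/675 kN·m, R_B = 784583/6750 kN, M_B = -236873/675 kN·m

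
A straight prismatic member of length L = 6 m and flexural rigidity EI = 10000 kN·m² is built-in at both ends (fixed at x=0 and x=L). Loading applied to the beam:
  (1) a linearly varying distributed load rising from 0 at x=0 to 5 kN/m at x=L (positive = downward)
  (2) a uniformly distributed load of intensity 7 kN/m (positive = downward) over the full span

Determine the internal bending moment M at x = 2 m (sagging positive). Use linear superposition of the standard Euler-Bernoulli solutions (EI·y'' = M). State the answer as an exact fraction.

Load 1 — triangular load w₀=5 kN/m (0→w₀ over full span):
  M_1 = 3w₀Lx/20 - w₀L²/30 - w₀x³/(6L) = 3·5·6·2/20 - 5·6²/30 - 5·2³/(6·6) = 17/9 kN·m
Load 2 — uniform load w=7 kN/m over full span:
  M_2 = wLx/2 - wL²/12 - wx²/2 = 7·6·2/2 - 7·6²/12 - 7·2²/2 = 7 kN·m
Superposition: M = Σ M_i = 80/9 kN·m ≈ 8.888889 kN·m

M(2) = 80/9 kN·m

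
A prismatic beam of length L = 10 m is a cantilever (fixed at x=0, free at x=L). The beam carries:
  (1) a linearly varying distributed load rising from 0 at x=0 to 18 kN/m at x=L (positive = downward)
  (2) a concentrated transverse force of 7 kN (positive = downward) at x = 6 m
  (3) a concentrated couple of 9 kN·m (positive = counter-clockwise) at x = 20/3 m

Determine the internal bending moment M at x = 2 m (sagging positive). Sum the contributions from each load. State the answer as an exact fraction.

Load 1 — triangular load w₀=18 kN/m (0→w₀ over full span):
  M_1 = w₀Lx/2 - w₀L²/3 - w₀x³/(6L) = 18·10·2/2 - 18·10²/3 - 18·2³/(6·10) = -2112/5 kN·m
Load 2 — point force P=7 kN at a=6 m (b=L-a=4):
  M_2 = -P(a-x)  [x≤a] = -7·(6-2) = -28 kN·m
Load 3 — applied couple M₀=9 kN·m at a=20/3 m (b=L-a=10/3):
  M_3 = M₀  [x≤a] = 9 = 9 kN·m
Superposition: M = Σ M_i = -2207/5 kN·m ≈ -441.400000 kN·m

M(2) = -2207/5 kN·m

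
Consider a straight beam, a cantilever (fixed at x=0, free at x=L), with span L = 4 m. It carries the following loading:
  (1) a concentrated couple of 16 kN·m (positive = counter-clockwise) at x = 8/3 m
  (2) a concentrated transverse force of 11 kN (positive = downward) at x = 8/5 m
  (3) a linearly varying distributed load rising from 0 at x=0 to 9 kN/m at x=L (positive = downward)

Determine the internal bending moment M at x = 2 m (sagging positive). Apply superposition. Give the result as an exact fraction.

Load 1 — applied couple M₀=16 kN·m at a=8/3 m (b=L-a=4/3):
  M_1 = M₀  [x≤a] = 16 = 16 kN·m
Load 2 — point force P=11 kN at a=8/5 m (b=L-a=12/5):
  M_2 = 0  [x>a] = 0 kN·m
Load 3 — triangular load w₀=9 kN/m (0→w₀ over full span):
  M_3 = w₀Lx/2 - w₀L²/3 - w₀x³/(6L) = 9·4·2/2 - 9·4²/3 - 9·2³/(6·4) = -15 kN·m
Superposition: M = Σ M_i = 1 kN·m ≈ 1.000000 kN·m

M(2) = 1 kN·m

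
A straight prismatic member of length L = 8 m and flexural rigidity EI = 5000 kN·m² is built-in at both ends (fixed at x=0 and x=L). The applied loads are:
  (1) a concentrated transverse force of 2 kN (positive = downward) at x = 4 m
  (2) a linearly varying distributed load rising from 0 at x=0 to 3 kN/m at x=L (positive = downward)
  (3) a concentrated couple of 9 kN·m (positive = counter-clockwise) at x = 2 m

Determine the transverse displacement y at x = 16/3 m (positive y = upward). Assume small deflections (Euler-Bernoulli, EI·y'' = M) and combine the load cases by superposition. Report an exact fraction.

Load 1 — point force P=2 kN at a=4 m (b=L-a=4):
  y_1 = -Pa²(L-x)²(3bL-(3b+a)(L-x))/(6L³EI)  [x>a] = -2·4²·(8-(16/3))²·(3·4·8-(3·4+4)·(8-(16/3)))/(6·8³·5000) = -8/10125 m
Load 2 — triangular load w₀=3 kN/m (0→w₀ over full span):
  y_2 = -w₀x²(L-x)²(x+2L)/(120LEI) = -3·(16/3)²·(8-(16/3))²·((16/3)+2·8)/(120·8·5000) = -2048/759375 m
Load 3 — applied couple M₀=9 kN·m at a=2 m (b=L-a=6):
  y_3 = (R_Ax³/6 - M_Ax²/2 - M₀(x-a)²/2)/EI  [x>a] with R_A=81/64, M_A=-27/16 = ((81/64)·(16/3)³/6 - (-27/16)·(16/3)²/2 - 9·((16/3)-2)²/2)/5000 = 3/2500 m
Superposition: y = Σ y_i = -6947/3037500 m ≈ -0.002287 m

y(16/3) = -6947/3037500 m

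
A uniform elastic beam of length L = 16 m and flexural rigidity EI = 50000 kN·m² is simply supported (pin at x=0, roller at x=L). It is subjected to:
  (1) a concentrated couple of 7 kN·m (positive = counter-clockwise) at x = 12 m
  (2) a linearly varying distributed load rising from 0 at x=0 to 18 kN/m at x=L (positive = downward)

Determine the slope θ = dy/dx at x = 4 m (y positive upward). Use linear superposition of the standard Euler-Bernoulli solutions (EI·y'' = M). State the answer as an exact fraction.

Load 1 — applied couple M₀=7 kN·m at a=12 m (b=L-a=4):
  θ_1 = (M₀x²/(2L)+C₁)/EI  [x≤a] with C₁=M₀(3b²-L²)/(6L)=-91/6 = (7·4²/(2·16)+(-91/6))/50000 = -7/30000 rad
Load 2 — triangular load w₀=18 kN/m (0→w₀ over full span):
  θ_2 = -w₀(7L⁴-30L²x²+15x⁴)/(360LEI) = -18·(7·16⁴-30·16²·4²+15·4⁴)/(360·16·50000) = -1327/62500 rad
Superposition: θ = Σ θ_i = -16099/750000 rad ≈ -0.021465 rad

θ(4) = -16099/750000 rad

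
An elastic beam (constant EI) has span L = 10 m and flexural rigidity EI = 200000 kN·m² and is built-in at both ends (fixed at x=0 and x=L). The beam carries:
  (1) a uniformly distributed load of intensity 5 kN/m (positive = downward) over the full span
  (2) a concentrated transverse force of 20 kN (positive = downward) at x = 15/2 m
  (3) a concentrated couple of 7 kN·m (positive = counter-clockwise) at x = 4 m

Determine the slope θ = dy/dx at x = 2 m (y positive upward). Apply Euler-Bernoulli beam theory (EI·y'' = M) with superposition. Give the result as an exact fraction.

Load 1 — uniform load w=5 kN/m over full span:
  θ_1 = -wx(L-x)(L-2x)/(12EI) = -5·2·(10-2)·(10-2·2)/(12·200000) = -1/5000 rad
Load 2 — point force P=20 kN at a=15/2 m (b=L-a=5/2):
  θ_2 = -Pb²x(2aL-(3a+b)x)/(2L³EI)  [x≤a] = -20·(5/2)²·2·(2·(15/2)·10-(3·(15/2)+(5/2))·2)/(2·10³·200000) = -1/16000 rad
Load 3 — applied couple M₀=7 kN·m at a=4 m (b=L-a=6):
  θ_3 = (R_Ax²/2 - M_Ax)/EI  [x≤a] with R_A=126/125, M_A=21/25 = ((126/125)·2²/2 - (21/25)·2)/200000 = 21/12500000 rad
Superposition: θ = Σ θ_i = -13041/50000000 rad ≈ -0.000261 rad

θ(2) = -13041/50000000 rad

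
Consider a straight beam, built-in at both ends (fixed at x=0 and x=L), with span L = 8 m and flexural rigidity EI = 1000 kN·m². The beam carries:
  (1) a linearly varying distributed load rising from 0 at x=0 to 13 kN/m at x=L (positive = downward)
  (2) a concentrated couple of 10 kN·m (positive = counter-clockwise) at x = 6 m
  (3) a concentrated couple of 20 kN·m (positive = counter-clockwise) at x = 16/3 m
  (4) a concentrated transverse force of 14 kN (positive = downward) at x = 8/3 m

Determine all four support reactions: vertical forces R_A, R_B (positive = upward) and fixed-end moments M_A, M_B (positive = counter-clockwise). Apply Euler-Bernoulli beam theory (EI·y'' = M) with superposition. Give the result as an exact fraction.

R_A = 132667/4320 kN, M_A = 58447/1080 kN·m, R_B = 152453/4320 kN, M_B = -55913/1080 kN·m

Load 1 — triangular load w₀=13 kN/m (0→w₀ over full span):
  R_A = 3w₀L/20 = 3·13·8/20 = 78/5 kN
  M_A = w₀L²/30 = 13·8²/30 = 416/15 kN·m
  R_B = 7w₀L/20 = 7·13·8/20 = 182/5 kN
  M_B = -w₀L²/20 = -13·8²/20 = -208/5 kN·m
Load 2 — applied couple M₀=10 kN·m at a=6 m (b=L-a=2):
  R_A = 6M₀ab/L³ = 6·10·6·2/8³ = 45/32 kN
  M_A = M₀b(2a-b)/L² = 10·2·(2·6-2)/8² = 25/8 kN·m
  R_B = -6M₀ab/L³ = -6·10·6·2/8³ = -45/32 kN
  M_B = M₀a(2b-a)/L² = 10·6·(2·2-6)/8² = -15/8 kN·m
Load 3 — applied couple M₀=20 kN·m at a=16/3 m (b=L-a=8/3):
  R_A = 6M₀ab/L³ = 6·20·(16/3)·(8/3)/8³ = 10/3 kN
  M_A = M₀b(2a-b)/L² = 20·(8/3)·(2·(16/3)-(8/3))/8² = 20/3 kN·m
  R_B = -6M₀ab/L³ = -6·20·(16/3)·(8/3)/8³ = -10/3 kN
  M_B = M₀a(2b-a)/L² = 20·(16/3)·(2·(8/3)-(16/3))/8² = 0 kN·m
Load 4 — point force P=14 kN at a=8/3 m (b=L-a=16/3):
  R_A = Pb²(3a+b)/L³ = 14·(16/3)²·(3·(8/3)+(16/3))/8³ = 280/27 kN
  M_A = Pab²/L² = 14·(8/3)·(16/3)²/8² = 448/27 kN·m
  R_B = Pa²(a+3b)/L³ = 14·(8/3)²·((8/3)+3·(16/3))/8³ = 98/27 kN
  M_B = -Pa²b/L² = -14·(8/3)²·(16/3)/8² = -224/27 kN·m
Superposition: R_A = 132667/4320 kN, M_A = 58447/1080 kN·m, R_B = 152453/4320 kN, M_B = -55913/1080 kN·m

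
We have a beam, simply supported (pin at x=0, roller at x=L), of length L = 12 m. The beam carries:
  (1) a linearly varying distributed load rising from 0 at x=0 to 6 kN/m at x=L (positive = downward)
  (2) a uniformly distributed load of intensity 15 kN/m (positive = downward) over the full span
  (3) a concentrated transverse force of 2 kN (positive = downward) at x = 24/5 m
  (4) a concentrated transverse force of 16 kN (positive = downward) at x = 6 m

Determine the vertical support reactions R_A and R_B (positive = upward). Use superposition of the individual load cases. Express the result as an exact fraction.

R_A = 556/5 kN, R_B = 614/5 kN

Load 1 — triangular load w₀=6 kN/m (0→w₀ over full span):
  R_A = w₀L/6 = 6·12/6 = 12 kN
  R_B = w₀L/3 = 6·12/3 = 24 kN
Load 2 — uniform load w=15 kN/m over full span:
  R_A = wL/2 = 15·12/2 = 90 kN
  R_B = wL/2 = 15·12/2 = 90 kN
Load 3 — point force P=2 kN at a=24/5 m (b=L-a=36/5):
  R_A = Pb/L = 2·(36/5)/12 = 6/5 kN
  R_B = Pa/L = 2·(24/5)/12 = 4/5 kN
Load 4 — point force P=16 kN at a=6 m (b=L-a=6):
  R_A = Pb/L = 16·6/12 = 8 kN
  R_B = Pa/L = 16·6/12 = 8 kN
Superposition: R_A = 556/5 kN, R_B = 614/5 kN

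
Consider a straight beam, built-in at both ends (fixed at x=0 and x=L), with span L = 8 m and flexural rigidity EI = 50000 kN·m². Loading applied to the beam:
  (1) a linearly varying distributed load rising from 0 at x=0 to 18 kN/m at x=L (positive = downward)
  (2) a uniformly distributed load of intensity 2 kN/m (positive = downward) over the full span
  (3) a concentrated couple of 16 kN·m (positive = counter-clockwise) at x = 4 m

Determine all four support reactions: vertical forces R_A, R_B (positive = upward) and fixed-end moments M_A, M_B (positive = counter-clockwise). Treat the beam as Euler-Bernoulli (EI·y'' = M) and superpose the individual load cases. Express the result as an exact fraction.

R_A = 163/5 kN, M_A = 796/15 kN·m, R_B = 277/5 kN, M_B = -964/15 kN·m

Load 1 — triangular load w₀=18 kN/m (0→w₀ over full span):
  R_A = 3w₀L/20 = 3·18·8/20 = 108/5 kN
  M_A = w₀L²/30 = 18·8²/30 = 192/5 kN·m
  R_B = 7w₀L/20 = 7·18·8/20 = 252/5 kN
  M_B = -w₀L²/20 = -18·8²/20 = -288/5 kN·m
Load 2 — uniform load w=2 kN/m over full span:
  R_A = wL/2 = 2·8/2 = 8 kN
  M_A = wL²/12 = 2·8²/12 = 32/3 kN·m
  R_B = wL/2 = 2·8/2 = 8 kN
  M_B = -wL²/12 = -2·8²/12 = -32/3 kN·m
Load 3 — applied couple M₀=16 kN·m at a=4 m (b=L-a=4):
  R_A = 6M₀ab/L³ = 6·16·4·4/8³ = 3 kN
  M_A = M₀b(2a-b)/L² = 16·4·(2·4-4)/8² = 4 kN·m
  R_B = -6M₀ab/L³ = -6·16·4·4/8³ = -3 kN
  M_B = M₀a(2b-a)/L² = 16·4·(2·4-4)/8² = 4 kN·m
Superposition: R_A = 163/5 kN, M_A = 796/15 kN·m, R_B = 277/5 kN, M_B = -964/15 kN·m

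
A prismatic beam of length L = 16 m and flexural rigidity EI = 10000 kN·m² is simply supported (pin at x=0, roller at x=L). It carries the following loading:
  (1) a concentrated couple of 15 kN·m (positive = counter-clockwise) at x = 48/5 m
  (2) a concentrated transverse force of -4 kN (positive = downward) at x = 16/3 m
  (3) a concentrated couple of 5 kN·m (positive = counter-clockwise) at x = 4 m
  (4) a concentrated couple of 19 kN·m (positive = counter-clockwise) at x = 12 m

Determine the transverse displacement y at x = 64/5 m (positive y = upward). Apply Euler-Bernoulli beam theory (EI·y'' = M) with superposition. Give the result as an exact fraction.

y(64/5) = 34288/6328125 m

Load 1 — applied couple M₀=15 kN·m at a=48/5 m (b=L-a=32/5):
  y_1 = (M₀x³/(6L)-M₀(x-a)²/2+C₁x)/EI  [x>a] with C₁=M₀(3b²-L²)/(6L)=-104/5 = (15·(64/5)³/(6·16)-15·((64/5)-(48/5))²/2+(-104/5)·(64/5))/10000 = -24/15625 m
Load 2 — point force P=-4 kN at a=16/3 m (b=L-a=32/3):
  y_2 = -Pa(L-x)(2Lx-a²-x²)/(6LEI)  [x>a] = -(-4)·(16/3)·(16-(64/5))·(2·16·(64/5)-(16/3)²-(64/5)²)/(6·16·10000) = 97792/6328125 m
Load 3 — applied couple M₀=5 kN·m at a=4 m (b=L-a=12):
  y_3 = (M₀x³/(6L)-M₀(x-a)²/2+C₁x)/EI  [x>a] with C₁=M₀(3b²-L²)/(6L)=55/6 = (5·(64/5)³/(6·16)-5·((64/5)-4)²/2+(55/6)·(64/5))/10000 = 103/31250 m
Load 4 — applied couple M₀=19 kN·m at a=12 m (b=L-a=4):
  y_4 = (M₀x³/(6L)-M₀(x-a)²/2+C₁x)/EI  [x>a] with C₁=M₀(3b²-L²)/(6L)=-247/6 = (19·(64/5)³/(6·16)-19·((64/5)-12)²/2+(-247/6)·(64/5))/10000 = -1843/156250 m
Superposition: y = Σ y_i = 34288/6328125 m ≈ 0.005418 m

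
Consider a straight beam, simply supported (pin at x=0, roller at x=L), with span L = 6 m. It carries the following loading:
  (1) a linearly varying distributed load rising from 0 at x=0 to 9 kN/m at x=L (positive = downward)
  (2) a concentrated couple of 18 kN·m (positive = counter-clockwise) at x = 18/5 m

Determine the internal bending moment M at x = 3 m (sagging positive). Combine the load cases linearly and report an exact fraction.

Load 1 — triangular load w₀=9 kN/m (0→w₀ over full span):
  M_1 = w₀Lx/6 - w₀x³/(6L) = 9·6·3/6 - 9·3³/(6·6) = 81/4 kN·m
Load 2 — applied couple M₀=18 kN·m at a=18/5 m (b=L-a=12/5):
  M_2 = M₀x/L  [x≤a] = 18·3/6 = 9 kN·m
Superposition: M = Σ M_i = 117/4 kN·m ≈ 29.250000 kN·m

M(3) = 117/4 kN·m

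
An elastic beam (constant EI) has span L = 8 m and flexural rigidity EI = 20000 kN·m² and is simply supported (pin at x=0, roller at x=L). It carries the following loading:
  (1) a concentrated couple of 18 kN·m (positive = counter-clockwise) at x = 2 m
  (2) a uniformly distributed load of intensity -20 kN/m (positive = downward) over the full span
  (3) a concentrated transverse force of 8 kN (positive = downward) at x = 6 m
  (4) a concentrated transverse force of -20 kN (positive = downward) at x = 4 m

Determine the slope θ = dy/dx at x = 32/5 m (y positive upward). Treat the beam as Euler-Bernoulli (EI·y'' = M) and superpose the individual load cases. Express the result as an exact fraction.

θ(32/5) = -20071/1000000 rad

Load 1 — applied couple M₀=18 kN·m at a=2 m (b=L-a=6):
  θ_1 = (M₀x²/(2L)-M₀(x-a)+C₁)/EI  [x>a] with C₁=M₀(3b²-L²)/(6L)=33/2 = (18·(32/5)²/(2·8)-18·((32/5)-2)+(33/2))/20000 = -831/1000000 rad
Load 2 — uniform load w=-20 kN/m over full span:
  θ_2 = -w(L³-6Lx²+4x³)/(24EI) = -(-20)·(8³-6·8·(32/5)²+4·(32/5)³)/(24·20000) = -264/15625 rad
Load 3 — point force P=8 kN at a=6 m (b=L-a=2):
  θ_3 = -Pa(2L²-6Lx+3x²+a²)/(6LEI)  [x>a] = -8·6·(2·8²-6·8·(32/5)+3·(32/5)²+6²)/(6·8·20000) = 127/125000 rad
Load 4 — point force P=-20 kN at a=4 m (b=L-a=4):
  θ_4 = -Pa(2L²-6Lx+3x²+a²)/(6LEI)  [x>a] = -(-20)·4·(2·8²-6·8·(32/5)+3·(32/5)²+4²)/(6·8·20000) = -21/6250 rad
Superposition: θ = Σ θ_i = -20071/1000000 rad ≈ -0.020071 rad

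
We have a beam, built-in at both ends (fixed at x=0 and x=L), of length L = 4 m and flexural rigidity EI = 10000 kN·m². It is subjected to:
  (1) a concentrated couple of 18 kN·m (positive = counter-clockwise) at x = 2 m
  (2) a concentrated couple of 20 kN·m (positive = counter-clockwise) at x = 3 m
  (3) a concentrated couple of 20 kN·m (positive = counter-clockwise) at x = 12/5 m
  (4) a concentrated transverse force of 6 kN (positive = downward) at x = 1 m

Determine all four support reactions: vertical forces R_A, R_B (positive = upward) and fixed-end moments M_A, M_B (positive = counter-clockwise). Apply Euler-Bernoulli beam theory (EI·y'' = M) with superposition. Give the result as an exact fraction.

R_A = 1971/80 kN, M_A = 821/40 kN·m, R_B = -1491/80 kN, M_B = 81/40 kN·m

Load 1 — applied couple M₀=18 kN·m at a=2 m (b=L-a=2):
  R_A = 6M₀ab/L³ = 6·18·2·2/4³ = 27/4 kN
  M_A = M₀b(2a-b)/L² = 18·2·(2·2-2)/4² = 9/2 kN·m
  R_B = -6M₀ab/L³ = -6·18·2·2/4³ = -27/4 kN
  M_B = M₀a(2b-a)/L² = 18·2·(2·2-2)/4² = 9/2 kN·m
Load 2 — applied couple M₀=20 kN·m at a=3 m (b=L-a=1):
  R_A = 6M₀ab/L³ = 6·20·3·1/4³ = 45/8 kN
  M_A = M₀b(2a-b)/L² = 20·1·(2·3-1)/4² = 25/4 kN·m
  R_B = -6M₀ab/L³ = -6·20·3·1/4³ = -45/8 kN
  M_B = M₀a(2b-a)/L² = 20·3·(2·1-3)/4² = -15/4 kN·m
Load 3 — applied couple M₀=20 kN·m at a=12/5 m (b=L-a=8/5):
  R_A = 6M₀ab/L³ = 6·20·(12/5)·(8/5)/4³ = 36/5 kN
  M_A = M₀b(2a-b)/L² = 20·(8/5)·(2·(12/5)-(8/5))/4² = 32/5 kN·m
  R_B = -6M₀ab/L³ = -6·20·(12/5)·(8/5)/4³ = -36/5 kN
  M_B = M₀a(2b-a)/L² = 20·(12/5)·(2·(8/5)-(12/5))/4² = 12/5 kN·m
Load 4 — point force P=6 kN at a=1 m (b=L-a=3):
  R_A = Pb²(3a+b)/L³ = 6·3²·(3·1+3)/4³ = 81/16 kN
  M_A = Pab²/L² = 6·1·3²/4² = 27/8 kN·m
  R_B = Pa²(a+3b)/L³ = 6·1²·(1+3·3)/4³ = 15/16 kN
  M_B = -Pa²b/L² = -6·1²·3/4² = -9/8 kN·m
Superposition: R_A = 1971/80 kN, M_A = 821/40 kN·m, R_B = -1491/80 kN, M_B = 81/40 kN·m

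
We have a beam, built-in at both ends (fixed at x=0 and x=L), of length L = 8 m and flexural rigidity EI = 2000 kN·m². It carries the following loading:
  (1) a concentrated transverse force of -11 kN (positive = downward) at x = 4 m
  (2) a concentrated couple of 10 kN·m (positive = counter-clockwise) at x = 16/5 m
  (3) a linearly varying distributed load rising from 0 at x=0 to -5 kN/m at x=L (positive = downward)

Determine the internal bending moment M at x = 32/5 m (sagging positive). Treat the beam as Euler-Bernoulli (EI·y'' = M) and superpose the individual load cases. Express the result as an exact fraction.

M(32/5) = 157/75 kN·m

Load 1 — point force P=-11 kN at a=4 m (b=L-a=4):
  M_1 = Pa²(a+3b)(L-x)/L³ - Pa²b/L²  [x>a] = (-11)·4²·(4+3·4)·(8-(32/5))/8³ - (-11)·4²·4/8² = 11/5 kN·m
Load 2 — applied couple M₀=10 kN·m at a=16/5 m (b=L-a=24/5):
  M_2 = R_Ax - M_A - M₀  [x>a] with R_A=9/5, M_A=6/5 = (9/5)·(32/5) - (6/5) - 10 = 8/25 kN·m
Load 3 — triangular load w₀=-5 kN/m (0→w₀ over full span):
  M_3 = 3w₀Lx/20 - w₀L²/30 - w₀x³/(6L) = 3·(-5)·8·(32/5)/20 - (-5)·8²/30 - (-5)·(32/5)³/(6·8) = -32/75 kN·m
Superposition: M = Σ M_i = 157/75 kN·m ≈ 2.093333 kN·m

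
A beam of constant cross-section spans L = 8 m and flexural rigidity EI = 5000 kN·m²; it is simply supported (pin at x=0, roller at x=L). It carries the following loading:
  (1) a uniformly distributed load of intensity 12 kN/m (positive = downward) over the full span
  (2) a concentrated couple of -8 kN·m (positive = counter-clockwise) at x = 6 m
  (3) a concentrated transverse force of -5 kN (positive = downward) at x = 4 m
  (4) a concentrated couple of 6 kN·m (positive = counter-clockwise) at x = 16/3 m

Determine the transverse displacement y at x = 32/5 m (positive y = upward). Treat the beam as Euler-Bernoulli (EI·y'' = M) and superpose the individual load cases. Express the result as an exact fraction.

Load 1 — uniform load w=12 kN/m over full span:
  y_1 = -wx(L³-2Lx²+x³)/(24EI) = -12·(32/5)·(8³-2·8·(32/5)²+(32/5)³)/(24·5000) = -29696/390625 m
Load 2 — applied couple M₀=-8 kN·m at a=6 m (b=L-a=2):
  y_2 = (M₀x³/(6L)-M₀(x-a)²/2+C₁x)/EI  [x>a] with C₁=M₀(3b²-L²)/(6L)=26/3 = ((-8)·(32/5)³/(6·8)-(-8)·((32/5)-6)²/2+(26/3)·(32/5))/5000 = 194/78125 m
Load 3 — point force P=-5 kN at a=4 m (b=L-a=4):
  y_3 = -Pa(L-x)(2Lx-a²-x²)/(6LEI)  [x>a] = -(-5)·4·(8-(32/5))·(2·8·(32/5)-4²-(32/5)²)/(6·8·5000) = 284/46875 m
Load 4 — applied couple M₀=6 kN·m at a=16/3 m (b=L-a=8/3):
  y_4 = (M₀x³/(6L)-M₀(x-a)²/2+C₁x)/EI  [x>a] with C₁=M₀(3b²-L²)/(6L)=-16/3 = (6·(32/5)³/(6·8)-6·((32/5)-(16/3))²/2+(-16/3)·(32/5))/5000 = -224/234375 m
Superposition: y = Σ y_i = -80198/1171875 m ≈ -0.068436 m

y(32/5) = -80198/1171875 m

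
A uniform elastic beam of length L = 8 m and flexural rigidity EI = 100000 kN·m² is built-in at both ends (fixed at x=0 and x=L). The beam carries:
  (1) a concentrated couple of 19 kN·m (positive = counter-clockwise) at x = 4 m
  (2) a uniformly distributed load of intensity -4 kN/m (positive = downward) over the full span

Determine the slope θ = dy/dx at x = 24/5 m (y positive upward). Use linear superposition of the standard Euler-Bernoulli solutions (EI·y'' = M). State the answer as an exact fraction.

Load 1 — applied couple M₀=19 kN·m at a=4 m (b=L-a=4):
  θ_1 = (R_Ax²/2 - M_Ax - M₀(x-a))/EI  [x>a] with R_A=57/16, M_A=19/4 = ((57/16)·(24/5)²/2 - (19/4)·(24/5) - 19·((24/5)-4))/100000 = 19/625000 rad
Load 2 — uniform load w=-4 kN/m over full span:
  θ_2 = -wx(L-x)(L-2x)/(12EI) = -(-4)·(24/5)·(8-(24/5))·(8-2·(24/5))/(12·100000) = -32/390625 rad
Superposition: θ = Σ θ_i = -161/3125000 rad ≈ -0.000052 rad

θ(24/5) = -161/3125000 rad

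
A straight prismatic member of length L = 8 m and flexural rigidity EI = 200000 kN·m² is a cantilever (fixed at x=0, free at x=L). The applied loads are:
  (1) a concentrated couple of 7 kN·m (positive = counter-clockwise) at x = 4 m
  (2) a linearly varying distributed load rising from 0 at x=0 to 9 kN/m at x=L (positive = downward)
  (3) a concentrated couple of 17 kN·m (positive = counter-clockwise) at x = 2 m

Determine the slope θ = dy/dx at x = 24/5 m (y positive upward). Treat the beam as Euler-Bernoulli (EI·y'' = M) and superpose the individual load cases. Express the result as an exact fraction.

Load 1 — applied couple M₀=7 kN·m at a=4 m (b=L-a=4):
  θ_1 = M₀a/EI  [x>a] = 7·4/200000 = 7/50000 rad
Load 2 — triangular load w₀=9 kN/m (0→w₀ over full span):
  θ_2 = (w₀Lx²/4-w₀L²x/3-w₀x⁴/(24L))/EI = (9·8·(24/5)²/4-9·8²·(24/5)/3-9·(24/5)⁴/(24·8))/200000 = -5193/1953125 rad
Load 3 — applied couple M₀=17 kN·m at a=2 m (b=L-a=6):
  θ_3 = M₀a/EI  [x>a] = 17·2/200000 = 17/100000 rad
Superposition: θ = Σ θ_i = -146801/62500000 rad ≈ -0.002349 rad

θ(24/5) = -146801/62500000 rad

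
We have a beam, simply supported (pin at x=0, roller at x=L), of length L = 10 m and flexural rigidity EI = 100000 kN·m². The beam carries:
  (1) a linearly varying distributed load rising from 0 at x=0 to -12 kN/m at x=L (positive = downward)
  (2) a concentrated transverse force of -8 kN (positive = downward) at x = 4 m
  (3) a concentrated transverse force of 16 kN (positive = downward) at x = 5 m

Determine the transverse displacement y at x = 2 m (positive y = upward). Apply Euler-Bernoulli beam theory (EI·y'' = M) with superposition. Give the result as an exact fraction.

y(2) = 3253/937500 m

Load 1 — triangular load w₀=-12 kN/m (0→w₀ over full span):
  y_1 = -w₀x(7L⁴-10L²x²+3x⁴)/(360LEI) = -(-12)·2·(7·10⁴-10·10²·2²+3·2⁴)/(360·10·100000) = 344/78125 m
Load 2 — point force P=-8 kN at a=4 m (b=L-a=6):
  y_2 = -Pbx(L²-b²-x²)/(6LEI)  [x≤a] = -(-8)·6·2·(10²-6²-2²)/(6·10·100000) = 3/3125 m
Load 3 — point force P=16 kN at a=5 m (b=L-a=5):
  y_3 = -Pbx(L²-b²-x²)/(6LEI)  [x≤a] = -16·5·2·(10²-5²-2²)/(6·10·100000) = -71/37500 m
Superposition: y = Σ y_i = 3253/937500 m ≈ 0.003470 m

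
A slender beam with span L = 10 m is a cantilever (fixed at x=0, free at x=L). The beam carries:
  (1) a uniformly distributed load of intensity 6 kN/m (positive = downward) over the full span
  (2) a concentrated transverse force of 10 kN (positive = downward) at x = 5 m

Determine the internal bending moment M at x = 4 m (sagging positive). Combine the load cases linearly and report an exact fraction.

M(4) = -118 kN·m

Load 1 — uniform load w=6 kN/m over full span:
  M_1 = -w(L-x)²/2 = -6·(10-4)²/2 = -108 kN·m
Load 2 — point force P=10 kN at a=5 m (b=L-a=5):
  M_2 = -P(a-x)  [x≤a] = -10·(5-4) = -10 kN·m
Superposition: M = Σ M_i = -118 kN·m ≈ -118.000000 kN·m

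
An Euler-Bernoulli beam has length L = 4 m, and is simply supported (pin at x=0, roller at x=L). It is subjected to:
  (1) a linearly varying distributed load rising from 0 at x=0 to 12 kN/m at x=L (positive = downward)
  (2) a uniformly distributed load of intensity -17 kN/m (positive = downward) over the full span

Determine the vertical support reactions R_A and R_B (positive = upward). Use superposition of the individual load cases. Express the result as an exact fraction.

Load 1 — triangular load w₀=12 kN/m (0→w₀ over full span):
  R_A = w₀L/6 = 12·4/6 = 8 kN
  R_B = w₀L/3 = 12·4/3 = 16 kN
Load 2 — uniform load w=-17 kN/m over full span:
  R_A = wL/2 = (-17)·4/2 = -34 kN
  R_B = wL/2 = (-17)·4/2 = -34 kN
Superposition: R_A = -26 kN, R_B = -18 kN

R_A = -26 kN, R_B = -18 kN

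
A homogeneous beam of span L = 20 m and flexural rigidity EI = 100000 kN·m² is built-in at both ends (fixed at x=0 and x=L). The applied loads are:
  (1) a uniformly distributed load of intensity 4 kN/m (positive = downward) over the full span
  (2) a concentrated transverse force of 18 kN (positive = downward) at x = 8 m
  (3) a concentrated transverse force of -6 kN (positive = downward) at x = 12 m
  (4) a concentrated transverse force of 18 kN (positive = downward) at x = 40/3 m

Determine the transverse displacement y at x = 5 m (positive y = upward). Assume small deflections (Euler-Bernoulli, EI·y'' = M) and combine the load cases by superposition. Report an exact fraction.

Load 1 — uniform load w=4 kN/m over full span:
  y_1 = -wx²(L-x)²/(24EI) = -4·5²·(20-5)²/(24·100000) = -3/320 m
Load 2 — point force P=18 kN at a=8 m (b=L-a=12):
  y_2 = -Pb²x²(3aL-(3a+b)x)/(6L³EI)  [x≤a] = -18·12²·5²·(3·8·20-(3·8+12)·5)/(6·20³·100000) = -81/20000 m
Load 3 — point force P=-6 kN at a=12 m (b=L-a=8):
  y_3 = -Pb²x²(3aL-(3a+b)x)/(6L³EI)  [x≤a] = -(-6)·8²·5²·(3·12·20-(3·12+8)·5)/(6·20³·100000) = 1/1000 m
Load 4 — point force P=18 kN at a=40/3 m (b=L-a=20/3):
  y_4 = -Pb²x²(3aL-(3a+b)x)/(6L³EI)  [x≤a] = -18·(20/3)²·5²·(3·(40/3)·20-(3·(40/3)+(20/3))·5)/(6·20³·100000) = -17/7200 m
Superposition: y = Σ y_i = -5323/360000 m ≈ -0.014786 m

y(5) = -5323/360000 m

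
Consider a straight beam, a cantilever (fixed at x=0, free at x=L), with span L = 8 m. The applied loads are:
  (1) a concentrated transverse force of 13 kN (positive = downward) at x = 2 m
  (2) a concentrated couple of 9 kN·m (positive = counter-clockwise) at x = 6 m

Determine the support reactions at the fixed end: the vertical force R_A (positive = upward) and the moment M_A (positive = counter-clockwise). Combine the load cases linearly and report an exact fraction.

Load 1 — point force P=13 kN at a=2 m (b=L-a=6):
  R_A = P = 13 kN
  M_A = Pa = 13·2 = 26 kN·m
Load 2 — applied couple M₀=9 kN·m at a=6 m (b=L-a=2):
  R_A = 0 kN
  M_A = -M₀ = -9 kN·m
Superposition: R_A = 13 kN, M_A = 17 kN·m

R_A = 13 kN, M_A = 17 kN·m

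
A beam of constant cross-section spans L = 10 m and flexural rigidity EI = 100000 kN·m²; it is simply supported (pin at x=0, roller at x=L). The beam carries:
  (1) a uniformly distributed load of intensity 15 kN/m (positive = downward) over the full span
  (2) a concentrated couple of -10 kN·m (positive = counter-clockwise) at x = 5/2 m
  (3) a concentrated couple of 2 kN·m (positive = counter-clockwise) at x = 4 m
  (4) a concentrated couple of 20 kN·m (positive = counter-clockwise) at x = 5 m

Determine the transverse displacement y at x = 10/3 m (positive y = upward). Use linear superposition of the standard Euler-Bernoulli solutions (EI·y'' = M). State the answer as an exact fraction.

Load 1 — uniform load w=15 kN/m over full span:
  y_1 = -wx(L³-2Lx²+x³)/(24EI) = -15·(10/3)·(10³-2·10·(10/3)²+(10/3)³)/(24·100000) = -11/648 m
Load 2 — applied couple M₀=-10 kN·m at a=5/2 m (b=L-a=15/2):
  y_2 = (M₀x³/(6L)-M₀(x-a)²/2+C₁x)/EI  [x>a] with C₁=M₀(3b²-L²)/(6L)=-275/24 = ((-10)·(10/3)³/(6·10)-(-10)·((10/3)-(5/2))²/2+(-275/24)·(10/3))/100000 = -53/129600 m
Load 3 — applied couple M₀=2 kN·m at a=4 m (b=L-a=6):
  y_3 = (M₀x³/(6L)+C₁x)/EI  [x≤a] with C₁=M₀(3b²-L²)/(6L)=4/15 = (2·(10/3)³/(6·10)+(4/15)·(10/3))/100000 = 43/2025000 m
Load 4 — applied couple M₀=20 kN·m at a=5 m (b=L-a=5):
  y_4 = (M₀x³/(6L)+C₁x)/EI  [x≤a] with C₁=M₀(3b²-L²)/(6L)=-25/3 = (20·(10/3)³/(6·10)+(-25/3)·(10/3))/100000 = -1/6480 m
Superposition: y = Σ y_i = -283781/16200000 m ≈ -0.017517 m

y(10/3) = -283781/16200000 m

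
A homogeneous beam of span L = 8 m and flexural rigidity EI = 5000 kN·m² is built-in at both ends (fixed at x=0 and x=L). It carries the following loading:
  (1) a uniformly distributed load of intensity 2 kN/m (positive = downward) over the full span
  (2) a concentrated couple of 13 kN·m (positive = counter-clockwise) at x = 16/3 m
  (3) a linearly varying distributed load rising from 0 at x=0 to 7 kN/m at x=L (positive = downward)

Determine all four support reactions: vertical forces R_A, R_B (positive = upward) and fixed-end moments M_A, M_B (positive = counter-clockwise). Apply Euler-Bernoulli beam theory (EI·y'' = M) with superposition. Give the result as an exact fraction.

R_A = 557/30 kN, M_A = 449/15 kN·m, R_B = 763/30 kN, M_B = -496/15 kN·m

Load 1 — uniform load w=2 kN/m over full span:
  R_A = wL/2 = 2·8/2 = 8 kN
  M_A = wL²/12 = 2·8²/12 = 32/3 kN·m
  R_B = wL/2 = 2·8/2 = 8 kN
  M_B = -wL²/12 = -2·8²/12 = -32/3 kN·m
Load 2 — applied couple M₀=13 kN·m at a=16/3 m (b=L-a=8/3):
  R_A = 6M₀ab/L³ = 6·13·(16/3)·(8/3)/8³ = 13/6 kN
  M_A = M₀b(2a-b)/L² = 13·(8/3)·(2·(16/3)-(8/3))/8² = 13/3 kN·m
  R_B = -6M₀ab/L³ = -6·13·(16/3)·(8/3)/8³ = -13/6 kN
  M_B = M₀a(2b-a)/L² = 13·(16/3)·(2·(8/3)-(16/3))/8² = 0 kN·m
Load 3 — triangular load w₀=7 kN/m (0→w₀ over full span):
  R_A = 3w₀L/20 = 3·7·8/20 = 42/5 kN
  M_A = w₀L²/30 = 7·8²/30 = 224/15 kN·m
  R_B = 7w₀L/20 = 7·7·8/20 = 98/5 kN
  M_B = -w₀L²/20 = -7·8²/20 = -112/5 kN·m
Superposition: R_A = 557/30 kN, M_A = 449/15 kN·m, R_B = 763/30 kN, M_B = -496/15 kN·m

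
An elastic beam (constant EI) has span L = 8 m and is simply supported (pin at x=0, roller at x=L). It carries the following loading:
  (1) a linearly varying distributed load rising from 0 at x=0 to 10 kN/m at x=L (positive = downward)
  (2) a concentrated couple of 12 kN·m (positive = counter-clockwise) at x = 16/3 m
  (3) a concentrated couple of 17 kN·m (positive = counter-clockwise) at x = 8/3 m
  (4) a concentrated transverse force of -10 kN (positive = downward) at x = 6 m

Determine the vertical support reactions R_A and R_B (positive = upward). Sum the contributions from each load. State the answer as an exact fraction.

Load 1 — triangular load w₀=10 kN/m (0→w₀ over full span):
  R_A = w₀L/6 = 10·8/6 = 40/3 kN
  R_B = w₀L/3 = 10·8/3 = 80/3 kN
Load 2 — applied couple M₀=12 kN·m at a=16/3 m (b=L-a=8/3):
  R_A = M₀/L = 12/8 = 3/2 kN
  R_B = -M₀/L = -12/8 = -3/2 kN
Load 3 — applied couple M₀=17 kN·m at a=8/3 m (b=L-a=16/3):
  R_A = M₀/L = 17/8 kN
  R_B = -M₀/L = -17/8 kN
Load 4 — point force P=-10 kN at a=6 m (b=L-a=2):
  R_A = Pb/L = (-10)·2/8 = -5/2 kN
  R_B = Pa/L = (-10)·6/8 = -15/2 kN
Superposition: R_A = 347/24 kN, R_B = 373/24 kN

R_A = 347/24 kN, R_B = 373/24 kN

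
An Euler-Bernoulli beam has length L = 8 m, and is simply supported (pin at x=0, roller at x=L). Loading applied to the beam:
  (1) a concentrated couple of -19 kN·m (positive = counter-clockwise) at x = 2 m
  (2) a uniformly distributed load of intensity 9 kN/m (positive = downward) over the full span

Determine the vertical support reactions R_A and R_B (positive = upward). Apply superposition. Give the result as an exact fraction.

R_A = 269/8 kN, R_B = 307/8 kN

Load 1 — applied couple M₀=-19 kN·m at a=2 m (b=L-a=6):
  R_A = M₀/L = (-19)/8 = -19/8 kN
  R_B = -M₀/L = -(-19)/8 = 19/8 kN
Load 2 — uniform load w=9 kN/m over full span:
  R_A = wL/2 = 9·8/2 = 36 kN
  R_B = wL/2 = 9·8/2 = 36 kN
Superposition: R_A = 269/8 kN, R_B = 307/8 kN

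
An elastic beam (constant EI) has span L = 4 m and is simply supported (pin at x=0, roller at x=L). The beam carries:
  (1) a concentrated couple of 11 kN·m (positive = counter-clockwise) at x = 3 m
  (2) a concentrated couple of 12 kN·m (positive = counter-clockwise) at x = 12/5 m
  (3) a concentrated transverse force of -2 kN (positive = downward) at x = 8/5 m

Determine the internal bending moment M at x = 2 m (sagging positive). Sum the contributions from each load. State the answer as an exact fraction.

M(2) = 99/10 kN·m

Load 1 — applied couple M₀=11 kN·m at a=3 m (b=L-a=1):
  M_1 = M₀x/L  [x≤a] = 11·2/4 = 11/2 kN·m
Load 2 — applied couple M₀=12 kN·m at a=12/5 m (b=L-a=8/5):
  M_2 = M₀x/L  [x≤a] = 12·2/4 = 6 kN·m
Load 3 — point force P=-2 kN at a=8/5 m (b=L-a=12/5):
  M_3 = Pa(L-x)/L  [x>a] = (-2)·(8/5)·(4-2)/4 = -8/5 kN·m
Superposition: M = Σ M_i = 99/10 kN·m ≈ 9.900000 kN·m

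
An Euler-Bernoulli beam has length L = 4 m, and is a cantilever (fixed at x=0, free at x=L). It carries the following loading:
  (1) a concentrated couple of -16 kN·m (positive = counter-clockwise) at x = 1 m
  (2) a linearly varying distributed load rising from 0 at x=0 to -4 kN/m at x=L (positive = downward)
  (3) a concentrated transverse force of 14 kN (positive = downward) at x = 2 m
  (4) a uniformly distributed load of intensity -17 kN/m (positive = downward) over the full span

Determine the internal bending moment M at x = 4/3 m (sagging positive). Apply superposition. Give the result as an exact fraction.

M(4/3) = 5036/81 kN·m

Load 1 — applied couple M₀=-16 kN·m at a=1 m (b=L-a=3):
  M_1 = 0  [x>a] = 0 kN·m
Load 2 — triangular load w₀=-4 kN/m (0→w₀ over full span):
  M_2 = w₀Lx/2 - w₀L²/3 - w₀x³/(6L) = (-4)·4·(4/3)/2 - (-4)·4²/3 - (-4)·(4/3)³/(6·4) = 896/81 kN·m
Load 3 — point force P=14 kN at a=2 m (b=L-a=2):
  M_3 = -P(a-x)  [x≤a] = -14·(2-(4/3)) = -28/3 kN·m
Load 4 — uniform load w=-17 kN/m over full span:
  M_4 = -w(L-x)²/2 = -(-17)·(4-(4/3))²/2 = 544/9 kN·m
Superposition: M = Σ M_i = 5036/81 kN·m ≈ 62.172840 kN·m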